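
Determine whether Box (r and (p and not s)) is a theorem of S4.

Tableau for the negation not Box (r and (p and not s)):
1. not Box (r and (p and not s)), w0
2. not (r and (p and not s)), w1
3. not (p and not s), w1
4. s, w1
Accessibility: w0Rw0, w0Rw1, w1Rw1
The negation has an open branch (countermodel exists).

Not valid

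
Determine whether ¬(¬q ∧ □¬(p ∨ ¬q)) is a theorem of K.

Tableau for the negation ¬q ∧ □¬(p ∨ ¬q):
1. ¬q ∧ □¬(p ∨ ¬q), u
2. ¬q, u
3. □¬(p ∨ ¬q), u
The negation has an open branch (countermodel exists).

Invalid (countermodel exists)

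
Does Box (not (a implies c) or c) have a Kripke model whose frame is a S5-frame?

1. Box (not (a implies c) or c), u
2. not (a implies c) or c, u   [Box-rule on 1 via uRu]
3. c, u   [or-rule on 2 (branches; this branch)]
Accessibility: uRu

Yes, satisfiable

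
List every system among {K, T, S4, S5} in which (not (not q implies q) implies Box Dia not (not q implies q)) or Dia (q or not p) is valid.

T-tableau for the negation not ((not (not q implies q) implies Box Dia not (not q implies q)) or Dia (q or not p)):
1. not ((not (not q implies q) implies Box Dia not (not q implies q)) or Dia (q or not p)), w0
2. not (not (not q implies q) implies Box Dia not (not q implies q)), w0
3. not Dia (q or not p), w0
4. not (not q implies q), w0
5. not Box Dia not (not q implies q), w0
6. not q, w0
7. not (q or not p), w0
8. p, w0
9. not Dia not (not q implies q), w1
10. not (q or not p), w1
11. not q, w1
12. p, w1
13. not q implies q, w1
14. q, w1
Accessibility: w0Rw0, w0Rw1, w1Rw1
Branch closes: q and not q both at w1.
Every branch closes (one shown): valid in T, hence also in S4, S5 (every theorem of T is a theorem of S4 and S5).
K-tableau for the negation not ((not (not q implies q) implies Box Dia not (not q implies q)) or Dia (q or not p)):
1. not ((not (not q implies q) implies Box Dia not (not q implies q)) or Dia (q or not p)), w0
2. not (not (not q implies q) implies Box Dia not (not q implies q)), w0
3. not Dia (q or not p), w0
4. not (not q implies q), w0
5. not Box Dia not (not q implies q), w0
6. not q, w0
7. not Dia not (not q implies q), w1
8. not (q or not p), w1
9. not q, w1
10. p, w1
Accessibility: w0Rw1
Complete open branch: countermodel on a K-frame, so not valid in K.

T, S4, S5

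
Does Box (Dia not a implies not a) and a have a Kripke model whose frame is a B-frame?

1. Box (Dia not a implies not a) and a, u
2. Box (Dia not a implies not a), u
3. a, u
4. Dia not a implies not a, u
5. not Dia not a, u
Accessibility: uRu

Satisfiable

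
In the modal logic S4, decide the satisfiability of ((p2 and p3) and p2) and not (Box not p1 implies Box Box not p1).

1. ((p2 and p3) and p2) and not (Box not p1 implies Box Box not p1), u
2. (p2 and p3) and p2, u
3. not (Box not p1 implies Box Box not p1), u
4. p2 and p3, u
5. p2, u
6. Box not p1, u
7. not Box Box not p1, u
8. p3, u
9. not p1, u
10. not Box not p1, v
11. not p1, v
12. p1, w
13. not p1, w
Accessibility: uRu, uRv, uRw, vRv, vRw, wRw
Branch closes: p1 and not p1 both at w.
Every branch closes; the branch above is one of them.

No, unsatisfiable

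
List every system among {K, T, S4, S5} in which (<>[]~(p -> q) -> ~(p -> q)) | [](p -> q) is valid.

S5

S5-tableau for the negation ~((<>[]~(p -> q) -> ~(p -> q)) | [](p -> q)):
1. ~((<>[]~(p -> q) -> ~(p -> q)) | [](p -> q)), u
2. ~(<>[]~(p -> q) -> ~(p -> q)), u
3. ~[](p -> q), u
4. <>[]~(p -> q), u
5. p -> q, u
6. q, u
7. ~(p -> q), v
8. p, v
9. ~q, v
10. []~(p -> q), w
11. ~(p -> q), u
12. p, u
13. ~q, u
Accessibility: uRu, uRv, uRw, vRu, vRv, vRw, wRu, wRv, wRw
Branch closes: q and ~q both at u.
Every branch closes (one shown): valid in S5.
S4-tableau for the negation ~((<>[]~(p -> q) -> ~(p -> q)) | [](p -> q)):
1. ~((<>[]~(p -> q) -> ~(p -> q)) | [](p -> q)), u
2. ~(<>[]~(p -> q) -> ~(p -> q)), u
3. ~[](p -> q), u
4. <>[]~(p -> q), u
5. p -> q, u
6. q, u
7. ~(p -> q), v
8. p, v
9. ~q, v
10. []~(p -> q), w
11. ~(p -> q), w
12. p, w
13. ~q, w
Accessibility: uRu, uRv, uRw, vRv, wRw
Complete open branch: countermodel on an S4-frame, so not valid in S4, nor in K, T (the same frame is also a K-frame and a T-frame).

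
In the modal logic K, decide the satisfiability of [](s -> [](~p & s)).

1. [](s -> [](~p & s)), w0

Satisfiable (open branch found)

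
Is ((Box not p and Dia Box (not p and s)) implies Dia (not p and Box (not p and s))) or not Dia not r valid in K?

Tableau for the negation not (((Box not p and Dia Box (not p and s)) implies Dia (not p and Box (not p and s))) or not Dia not r):
1. not (((Box not p and Dia Box (not p and s)) implies Dia (not p and Box (not p and s))) or not Dia not r), w0
2. not ((Box not p and Dia Box (not p and s)) implies Dia (not p and Box (not p and s))), w0
3. Dia not r, w0
4. Box not p and Dia Box (not p and s), w0
5. not Dia (not p and Box (not p and s)), w0
6. Box not p, w0
7. Dia Box (not p and s), w0
8. not r, w1
9. not (not p and Box (not p and s)), w1
10. not p, w1
11. not Box (not p and s), w1
12. Box (not p and s), w2
13. not (not p and Box (not p and s)), w2
14. not p, w2
15. not Box (not p and s), w2
16. not (not p and s), w3
17. not s, w3
18. not (not p and s), w4
19. not p and s, w4
20. not p, w4
21. s, w4
22. not s, w4
Accessibility: w0Rw1, w0Rw2, w1Rw3, w2Rw4
Branch closes: s and not s both at w4.
Every branch of the negation's tableau closes; the branch above is one of them.

Valid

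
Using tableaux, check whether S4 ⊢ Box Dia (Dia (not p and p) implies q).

Tableau for the negation not Box Dia (Dia (not p and p) implies q):
1. not Box Dia (Dia (not p and p) implies q), w0
2. not Dia (Dia (not p and p) implies q), w1   [neg-Box-rule on 1: fresh world w1, w0Rw1]
3. not (Dia (not p and p) implies q), w1   [neg-Dia-rule on 2 via w1Rw1]
4. Dia (not p and p), w1   [neg-implies-rule on 3]
5. not q, w1   [neg-implies-rule on 3]
6. not p and p, w2   [Dia-rule on 4: fresh world w2, w1Rw2]
7. not p, w2   [and-rule on 6]
8. p, w2   [and-rule on 6]
Accessibility: w0Rw0, w0Rw1, w0Rw2, w1Rw1, w1Rw2, w2Rw2
Branch closes: p and not p both at w2.
Every branch of the negation's tableau closes; the branch above is one of them.

Valid in S4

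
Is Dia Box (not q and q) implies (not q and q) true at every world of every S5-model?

Tableau for the negation not (Dia Box (not q and q) implies (not q and q)):
1. not (Dia Box (not q and q) implies (not q and q)), w0
2. Dia Box (not q and q), w0
3. not (not q and q), w0
4. not q, w0
5. Box (not q and q), w1
6. not q and q, w0
7. q, w0
Accessibility: w0Rw0, w0Rw1, w1Rw0, w1Rw1
Branch closes: q and not q both at w0.
Every branch of the negation's tableau closes; the branch above is one of them.

Yes, valid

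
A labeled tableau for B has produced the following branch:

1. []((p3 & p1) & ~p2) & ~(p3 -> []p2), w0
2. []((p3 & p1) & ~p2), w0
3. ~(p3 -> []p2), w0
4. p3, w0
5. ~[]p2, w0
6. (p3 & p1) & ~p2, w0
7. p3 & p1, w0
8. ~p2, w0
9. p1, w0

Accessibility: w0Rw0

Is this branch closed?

No, open

No atom appears with both signs at the same world.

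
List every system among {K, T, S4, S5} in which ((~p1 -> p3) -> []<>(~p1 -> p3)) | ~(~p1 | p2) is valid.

S5

S4-tableau for the negation ~(((~p1 -> p3) -> []<>(~p1 -> p3)) | ~(~p1 | p2)):
1. ~(((~p1 -> p3) -> []<>(~p1 -> p3)) | ~(~p1 | p2)), 0
2. ~((~p1 -> p3) -> []<>(~p1 -> p3)), 0   [~|-rule on 1]
3. ~p1 | p2, 0   [~|-rule on 1]
4. ~p1 -> p3, 0   [~->-rule on 2]
5. ~[]<>(~p1 -> p3), 0   [~->-rule on 2]
6. p2, 0   [|-rule on 3 (branches; this branch)]
7. p3, 0   [->-rule on 4 (branches; this branch)]
8. ~<>(~p1 -> p3), 1   [~[]-rule on 5: fresh world 1, 0R1]
9. ~(~p1 -> p3), 1   [~<>-rule on 8 via 1R1]
10. ~p1, 1   [~->-rule on 9]
11. ~p3, 1   [~->-rule on 9]
Accessibility: 0R0, 0R1, 1R1
Complete open branch: countermodel on an S4-frame, so not valid in S4, nor in K, T (the same frame is also a K-frame and a T-frame).
S5-tableau for the negation ~(((~p1 -> p3) -> []<>(~p1 -> p3)) | ~(~p1 | p2)):
1. ~(((~p1 -> p3) -> []<>(~p1 -> p3)) | ~(~p1 | p2)), 0
2. ~((~p1 -> p3) -> []<>(~p1 -> p3)), 0   [~|-rule on 1]
3. ~p1 | p2, 0   [~|-rule on 1]
4. ~p1 -> p3, 0   [~->-rule on 2]
5. ~[]<>(~p1 -> p3), 0   [~->-rule on 2]
6. p2, 0   [|-rule on 3 (branches; this branch)]
7. p3, 0   [->-rule on 4 (branches; this branch)]
8. ~<>(~p1 -> p3), 1   [~[]-rule on 5: fresh world 1, 0R1]
9. ~(~p1 -> p3), 0   [~<>-rule on 8 via 1R0]
10. ~p1, 0   [~->-rule on 9]
11. ~p3, 0   [~->-rule on 9]
Accessibility: 0R0, 0R1, 1R0, 1R1
Branch closes: p3 and ~p3 both at 0.
Every branch closes (one shown): valid in S5.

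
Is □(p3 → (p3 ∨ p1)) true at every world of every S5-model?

Yes, valid

Tableau for the negation ¬□(p3 → (p3 ∨ p1)):
1. ¬□(p3 → (p3 ∨ p1)), w0
2. ¬(p3 → (p3 ∨ p1)), w1   [¬□-rule on 1: fresh world w1, w0Rw1]
3. p3, w1   [¬→-rule on 2]
4. ¬(p3 ∨ p1), w1   [¬→-rule on 2]
5. ¬p3, w1   [¬∨-rule on 4]
6. ¬p1, w1   [¬∨-rule on 4]
Accessibility: w0Rw0, w0Rw1, w1Rw0, w1Rw1
Branch closes: p3 and ¬p3 both at w1.
All branches of the negation close; one closing branch shown above.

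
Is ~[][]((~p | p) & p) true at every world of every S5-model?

Tableau for the negation [][]((~p | p) & p):
1. [][]((~p | p) & p), w0
2. []((~p | p) & p), w0
3. (~p | p) & p, w0
4. ~p | p, w0
5. p, w0
Accessibility: w0Rw0
The negation has an open branch (countermodel exists).

Not valid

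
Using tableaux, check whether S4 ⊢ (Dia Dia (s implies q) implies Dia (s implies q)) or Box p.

Tableau for the negation not ((Dia Dia (s implies q) implies Dia (s implies q)) or Box p):
1. not ((Dia Dia (s implies q) implies Dia (s implies q)) or Box p), 0
2. not (Dia Dia (s implies q) implies Dia (s implies q)), 0   [neg-or-rule on 1]
3. not Box p, 0   [neg-or-rule on 1]
4. Dia Dia (s implies q), 0   [neg-implies-rule on 2]
5. not Dia (s implies q), 0   [neg-implies-rule on 2]
6. not (s implies q), 0   [neg-Dia-rule on 5 via 0R0]
7. s, 0   [neg-implies-rule on 6]
8. not q, 0   [neg-implies-rule on 6]
9. not p, 1   [neg-Box-rule on 3: fresh world 1, 0R1]
10. not (s implies q), 1   [neg-Dia-rule on 5 via 0R1]
11. s, 1   [neg-implies-rule on 10]
12. not q, 1   [neg-implies-rule on 10]
13. Dia (s implies q), 2   [Dia-rule on 4: fresh world 2, 0R2]
14. not (s implies q), 2   [neg-Dia-rule on 5 via 0R2]
15. s, 2   [neg-implies-rule on 14]
16. not q, 2   [neg-implies-rule on 14]
17. s implies q, 3   [Dia-rule on 13: fresh world 3, 2R3]
18. not (s implies q), 3   [neg-Dia-rule on 5 via 0R3]
19. s, 3   [neg-implies-rule on 18]
20. not q, 3   [neg-implies-rule on 18]
21. q, 3   [implies-rule on 17 (branches; this branch)]
Accessibility: 0R0, 0R1, 0R2, 0R3, 1R1, 2R2, 2R3, 3R3
Branch closes: q and not q both at 3.
Every branch of the negation's tableau closes; the branch above is one of them.

Valid in S4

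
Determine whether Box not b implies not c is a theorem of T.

Tableau for the negation not (Box not b implies not c):
1. not (Box not b implies not c), w0
2. Box not b, w0
3. c, w0
4. not b, w0
Accessibility: w0Rw0
The negation has an open branch (countermodel exists).

No, not valid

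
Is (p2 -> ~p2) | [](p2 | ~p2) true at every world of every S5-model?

Valid

Tableau for the negation ~((p2 -> ~p2) | [](p2 | ~p2)):
1. ~((p2 -> ~p2) | [](p2 | ~p2)), w0
2. ~(p2 -> ~p2), w0   [~|-rule on 1]
3. ~[](p2 | ~p2), w0   [~|-rule on 1]
4. p2, w0   [~->-rule on 2]
5. ~(p2 | ~p2), w1   [~[]-rule on 3: fresh world w1, w0Rw1]
6. ~p2, w1   [~|-rule on 5]
7. p2, w1   [~|-rule on 5]
Accessibility: w0Rw0, w0Rw1, w1Rw0, w1Rw1
Branch closes: p2 and ~p2 both at w1.
All branches of the negation close; one closing branch shown above.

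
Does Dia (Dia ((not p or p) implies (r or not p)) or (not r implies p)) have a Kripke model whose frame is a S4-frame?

1. Dia (Dia ((not p or p) implies (r or not p)) or (not r implies p)), w0
2. Dia ((not p or p) implies (r or not p)) or (not r implies p), w1
3. not r implies p, w1
4. p, w1
Accessibility: w0Rw0, w0Rw1, w1Rw1

Satisfiable (open branch found)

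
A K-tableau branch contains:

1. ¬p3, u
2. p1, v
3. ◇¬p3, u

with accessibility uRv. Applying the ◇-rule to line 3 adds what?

a fresh world w with uRw, and ¬p3 at w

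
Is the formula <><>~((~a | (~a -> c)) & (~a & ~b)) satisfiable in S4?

1. <><>~((~a | (~a -> c)) & (~a & ~b)), w0
2. <>~((~a | (~a -> c)) & (~a & ~b)), w1
3. ~((~a | (~a -> c)) & (~a & ~b)), w2
4. ~(~a & ~b), w2
5. b, w2
Accessibility: w0Rw0, w0Rw1, w0Rw2, w1Rw1, w1Rw2, w2Rw2

Satisfiable (open branch found)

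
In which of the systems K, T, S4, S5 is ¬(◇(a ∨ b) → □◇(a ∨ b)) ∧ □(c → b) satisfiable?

K, T, S4

S4-tableau for the formula:
1. ¬(◇(a ∨ b) → □◇(a ∨ b)) ∧ □(c → b), 0
2. ¬(◇(a ∨ b) → □◇(a ∨ b)), 0   [∧-rule on 1]
3. □(c → b), 0   [∧-rule on 1]
4. ◇(a ∨ b), 0   [¬→-rule on 2]
5. ¬□◇(a ∨ b), 0   [¬→-rule on 2]
6. c → b, 0   [□-rule on 3 via 0R0]
7. b, 0   [→-rule on 6 (branches; this branch)]
8. a ∨ b, 1   [◇-rule on 4: fresh world 1, 0R1]
9. c → b, 1   [□-rule on 3 via 0R1]
10. b, 1   [∨-rule on 8 (branches; this branch)]
11. ¬◇(a ∨ b), 2   [¬□-rule on 5: fresh world 2, 0R2]
12. c → b, 2   [□-rule on 3 via 0R2]
13. ¬(a ∨ b), 2   [¬◇-rule on 11 via 2R2]
14. ¬a, 2   [¬∨-rule on 13]
15. ¬b, 2   [¬∨-rule on 13]
16. ¬c, 2   [→-rule on 12 (branches; this branch)]
Accessibility: 0R0, 0R1, 0R2, 1R1, 2R2
Complete open branch: satisfiable in S4, hence also in K, T (this S4-model is also a K-model and a T-model).
S5-tableau for the formula:
1. ¬(◇(a ∨ b) → □◇(a ∨ b)) ∧ □(c → b), 0
2. ¬(◇(a ∨ b) → □◇(a ∨ b)), 0   [∧-rule on 1]
3. □(c → b), 0   [∧-rule on 1]
4. ◇(a ∨ b), 0   [¬→-rule on 2]
5. ¬□◇(a ∨ b), 0   [¬→-rule on 2]
6. c → b, 0   [□-rule on 3 via 0R0]
7. ¬c, 0   [→-rule on 6 (branches; this branch)]
8. a ∨ b, 1   [◇-rule on 4: fresh world 1, 0R1]
9. c → b, 1   [□-rule on 3 via 0R1]
10. b, 1   [∨-rule on 8 (branches; this branch)]
11. ¬◇(a ∨ b), 2   [¬□-rule on 5: fresh world 2, 0R2]
12. c → b, 2   [□-rule on 3 via 0R2]
13. ¬(a ∨ b), 0   [¬◇-rule on 11 via 2R0]
14. ¬a, 0   [¬∨-rule on 13]
15. ¬b, 0   [¬∨-rule on 13]
16. ¬(a ∨ b), 1   [¬◇-rule on 11 via 2R1]
17. ¬a, 1   [¬∨-rule on 16]
18. ¬b, 1   [¬∨-rule on 16]
Accessibility: 0R0, 0R1, 0R2, 1R0, 1R1, 1R2, 2R0, 2R1, 2R2
Branch closes: b and ¬b both at 1.
Every branch closes (one shown): unsatisfiable in S5.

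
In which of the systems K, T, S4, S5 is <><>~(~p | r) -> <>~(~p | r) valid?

S4, S5

S4-tableau for the negation ~(<><>~(~p | r) -> <>~(~p | r)):
1. ~(<><>~(~p | r) -> <>~(~p | r)), w0
2. <><>~(~p | r), w0   [~->-rule on 1]
3. ~<>~(~p | r), w0   [~->-rule on 1]
4. ~p | r, w0   [~<>-rule on 3 via w0Rw0]
5. r, w0   [|-rule on 4 (branches; this branch)]
6. <>~(~p | r), w1   [<>-rule on 2: fresh world w1, w0Rw1]
7. ~p | r, w1   [~<>-rule on 3 via w0Rw1]
8. r, w1   [|-rule on 7 (branches; this branch)]
9. ~(~p | r), w2   [<>-rule on 6: fresh world w2, w1Rw2]
10. p, w2   [~|-rule on 9]
11. ~r, w2   [~|-rule on 9]
12. ~p | r, w2   [~<>-rule on 3 via w0Rw2]
13. r, w2   [|-rule on 12 (branches; this branch)]
Accessibility: w0Rw0, w0Rw1, w0Rw2, w1Rw1, w1Rw2, w2Rw2
Branch closes: r and ~r both at w2.
Every branch closes (one shown): valid in S4, hence also in S5 (every theorem of S4 is a theorem of S5).
T-tableau for the negation ~(<><>~(~p | r) -> <>~(~p | r)):
1. ~(<><>~(~p | r) -> <>~(~p | r)), w0
2. <><>~(~p | r), w0   [~->-rule on 1]
3. ~<>~(~p | r), w0   [~->-rule on 1]
4. ~p | r, w0   [~<>-rule on 3 via w0Rw0]
5. r, w0   [|-rule on 4 (branches; this branch)]
6. <>~(~p | r), w1   [<>-rule on 2: fresh world w1, w0Rw1]
7. ~p | r, w1   [~<>-rule on 3 via w0Rw1]
8. r, w1   [|-rule on 7 (branches; this branch)]
9. ~(~p | r), w2   [<>-rule on 6: fresh world w2, w1Rw2]
10. p, w2   [~|-rule on 9]
11. ~r, w2   [~|-rule on 9]
Accessibility: w0Rw0, w0Rw1, w1Rw1, w1Rw2, w2Rw2
Complete open branch: countermodel on a T-frame, so not valid in T, nor in K (the same frame is also a K-frame).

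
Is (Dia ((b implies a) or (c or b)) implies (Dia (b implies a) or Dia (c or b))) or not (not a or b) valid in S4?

Valid

Tableau for the negation not ((Dia ((b implies a) or (c or b)) implies (Dia (b implies a) or Dia (c or b))) or not (not a or b)):
1. not ((Dia ((b implies a) or (c or b)) implies (Dia (b implies a) or Dia (c or b))) or not (not a or b)), w0
2. not (Dia ((b implies a) or (c or b)) implies (Dia (b implies a) or Dia (c or b))), w0
3. not a or b, w0
4. Dia ((b implies a) or (c or b)), w0
5. not (Dia (b implies a) or Dia (c or b)), w0
6. not Dia (b implies a), w0
7. not Dia (c or b), w0
8. not (b implies a), w0
9. b, w0
10. not a, w0
11. not (c or b), w0
12. not c, w0
13. not b, w0
Accessibility: w0Rw0
Branch closes: b and not b both at w0.
Every branch of the negation's tableau closes; the branch above is one of them.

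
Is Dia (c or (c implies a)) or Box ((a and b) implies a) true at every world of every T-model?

Tableau for the negation not (Dia (c or (c implies a)) or Box ((a and b) implies a)):
1. not (Dia (c or (c implies a)) or Box ((a and b) implies a)), 0
2. not Dia (c or (c implies a)), 0
3. not Box ((a and b) implies a), 0
4. not (c or (c implies a)), 0
5. not c, 0
6. not (c implies a), 0
7. c, 0
8. not a, 0
Accessibility: 0R0
Branch closes: c and not c both at 0.
All branches of the negation close; one closing branch shown above.

Valid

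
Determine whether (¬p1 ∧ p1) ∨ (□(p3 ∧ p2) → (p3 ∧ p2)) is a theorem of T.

Yes, valid

Tableau for the negation ¬((¬p1 ∧ p1) ∨ (□(p3 ∧ p2) → (p3 ∧ p2))):
1. ¬((¬p1 ∧ p1) ∨ (□(p3 ∧ p2) → (p3 ∧ p2))), w0
2. ¬(¬p1 ∧ p1), w0
3. ¬(□(p3 ∧ p2) → (p3 ∧ p2)), w0
4. □(p3 ∧ p2), w0
5. ¬(p3 ∧ p2), w0
6. p3 ∧ p2, w0
7. p3, w0
8. p2, w0
9. ¬p1, w0
10. ¬p2, w0
Accessibility: w0Rw0
Branch closes: p2 and ¬p2 both at w0.
Every branch of the negation's tableau closes; the branch above is one of them.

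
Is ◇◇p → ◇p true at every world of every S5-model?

Valid

Tableau for the negation ¬(◇◇p → ◇p):
1. ¬(◇◇p → ◇p), 0
2. ◇◇p, 0
3. ¬◇p, 0
4. ¬p, 0
5. ◇p, 1
6. ¬p, 1
7. p, 2
8. ¬p, 2
Accessibility: 0R0, 0R1, 0R2, 1R0, 1R1, 1R2, 2R0, 2R1, 2R2
Branch closes: p and ¬p both at 2.
Every branch of the negation's tableau closes; the branch above is one of them.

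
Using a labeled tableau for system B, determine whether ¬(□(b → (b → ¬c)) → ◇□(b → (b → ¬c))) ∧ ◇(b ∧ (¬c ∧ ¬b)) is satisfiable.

1. ¬(□(b → (b → ¬c)) → ◇□(b → (b → ¬c))) ∧ ◇(b ∧ (¬c ∧ ¬b)), u
2. ¬(□(b → (b → ¬c)) → ◇□(b → (b → ¬c))), u
3. ◇(b ∧ (¬c ∧ ¬b)), u
4. □(b → (b → ¬c)), u
5. ¬◇□(b → (b → ¬c)), u
6. b → (b → ¬c), u
7. ¬□(b → (b → ¬c)), u
8. b → ¬c, u
9. ¬c, u
10. b ∧ (¬c ∧ ¬b), v
11. b, v
12. ¬c ∧ ¬b, v
13. ¬c, v
14. ¬b, v
Accessibility: uRu, uRv, vRu, vRv
Branch closes: b and ¬b both at v.
(One branch shown.) All branches close.

Unsatisfiable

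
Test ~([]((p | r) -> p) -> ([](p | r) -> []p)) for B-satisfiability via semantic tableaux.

1. ~([]((p | r) -> p) -> ([](p | r) -> []p)), 0
2. []((p | r) -> p), 0
3. ~([](p | r) -> []p), 0
4. [](p | r), 0
5. ~[]p, 0
6. (p | r) -> p, 0
7. p | r, 0
8. p, 0
9. r, 0
10. ~p, 1
11. (p | r) -> p, 1
12. p | r, 1
13. ~(p | r), 1
14. ~r, 1
15. r, 1
Accessibility: 0R0, 0R1, 1R0, 1R1
Branch closes: r and ~r both at 1.
All branches of the tableau close; one closing branch shown above.

Unsatisfiable (every branch closes)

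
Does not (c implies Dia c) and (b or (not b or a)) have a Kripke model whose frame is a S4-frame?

Unsatisfiable (every branch closes)

1. not (c implies Dia c) and (b or (not b or a)), 0
2. not (c implies Dia c), 0
3. b or (not b or a), 0
4. c, 0
5. not Dia c, 0
6. not c, 0
Accessibility: 0R0
Branch closes: c and not c both at 0.
Every branch closes; the branch above is one of them.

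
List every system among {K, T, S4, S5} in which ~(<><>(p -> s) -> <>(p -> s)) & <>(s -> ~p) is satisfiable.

K, T

T-tableau for the formula:
1. ~(<><>(p -> s) -> <>(p -> s)) & <>(s -> ~p), w0
2. ~(<><>(p -> s) -> <>(p -> s)), w0
3. <>(s -> ~p), w0
4. <><>(p -> s), w0
5. ~<>(p -> s), w0
6. ~(p -> s), w0
7. p, w0
8. ~s, w0
9. s -> ~p, w1
10. ~(p -> s), w1
11. p, w1
12. ~s, w1
13. <>(p -> s), w2
14. ~(p -> s), w2
15. p, w2
16. ~s, w2
17. p -> s, w3
18. s, w3
Accessibility: w0Rw0, w0Rw1, w0Rw2, w1Rw1, w2Rw2, w2Rw3, w3Rw3
Complete open branch: satisfiable in T, hence also in K (this T-model is also a K-model).
S4-tableau for the formula:
1. ~(<><>(p -> s) -> <>(p -> s)) & <>(s -> ~p), w0
2. ~(<><>(p -> s) -> <>(p -> s)), w0
3. <>(s -> ~p), w0
4. <><>(p -> s), w0
5. ~<>(p -> s), w0
6. ~(p -> s), w0
7. p, w0
8. ~s, w0
9. s -> ~p, w1
10. ~(p -> s), w1
11. p, w1
12. ~s, w1
13. <>(p -> s), w2
14. ~(p -> s), w2
15. p, w2
16. ~s, w2
17. p -> s, w3
18. ~(p -> s), w3
19. p, w3
20. ~s, w3
21. s, w3
Accessibility: w0Rw0, w0Rw1, w0Rw2, w0Rw3, w1Rw1, w2Rw2, w2Rw3, w3Rw3
Branch closes: s and ~s both at w3.
Every branch closes (one shown): unsatisfiable in S4, hence also in S5 (every S5-frame is an S4-frame).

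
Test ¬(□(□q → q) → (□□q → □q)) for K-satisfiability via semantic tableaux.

1. ¬(□(□q → q) → (□□q → □q)), 0
2. □(□q → q), 0   [¬→-rule on 1]
3. ¬(□□q → □q), 0   [¬→-rule on 1]
4. □□q, 0   [¬→-rule on 3]
5. ¬□q, 0   [¬→-rule on 3]
6. ¬q, 1   [¬□-rule on 5: fresh world 1, 0R1]
7. □q → q, 1   [□-rule on 2 via 0R1]
8. □q, 1   [□-rule on 4 via 0R1]
9. ¬□q, 1   [→-rule on 7 (branches; this branch)]
10. ¬q, 2   [¬□-rule on 9: fresh world 2, 1R2]
11. q, 2   [□-rule on 8 via 1R2]
Accessibility: 0R1, 1R2
Branch closes: q and ¬q both at 2.
Every branch closes; the branch above is one of them.

No, unsatisfiable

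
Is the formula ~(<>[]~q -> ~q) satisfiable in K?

1. ~(<>[]~q -> ~q), w0
2. <>[]~q, w0
3. q, w0
4. []~q, w1
Accessibility: w0Rw1

Satisfiable (open branch found)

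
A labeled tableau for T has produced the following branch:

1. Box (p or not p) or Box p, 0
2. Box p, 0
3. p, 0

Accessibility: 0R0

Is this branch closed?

No atom appears with both signs at the same world.

Not closed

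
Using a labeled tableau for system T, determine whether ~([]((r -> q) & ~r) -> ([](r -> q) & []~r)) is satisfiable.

Unsatisfiable (every branch closes)

1. ~([]((r -> q) & ~r) -> ([](r -> q) & []~r)), u
2. []((r -> q) & ~r), u
3. ~([](r -> q) & []~r), u
4. (r -> q) & ~r, u
5. r -> q, u
6. ~r, u
7. ~[](r -> q), u
8. q, u
9. ~(r -> q), v
10. r, v
11. ~q, v
12. (r -> q) & ~r, v
13. r -> q, v
14. ~r, v
Accessibility: uRu, uRv, vRv
Branch closes: r and ~r both at v.
Every branch closes; the branch above is one of them.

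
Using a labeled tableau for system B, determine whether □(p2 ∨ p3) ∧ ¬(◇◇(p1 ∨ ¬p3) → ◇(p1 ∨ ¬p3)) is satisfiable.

Satisfiable

1. □(p2 ∨ p3) ∧ ¬(◇◇(p1 ∨ ¬p3) → ◇(p1 ∨ ¬p3)), u
2. □(p2 ∨ p3), u
3. ¬(◇◇(p1 ∨ ¬p3) → ◇(p1 ∨ ¬p3)), u
4. ◇◇(p1 ∨ ¬p3), u
5. ¬◇(p1 ∨ ¬p3), u
6. p2 ∨ p3, u
7. ¬(p1 ∨ ¬p3), u
8. ¬p1, u
9. p3, u
10. ◇(p1 ∨ ¬p3), v
11. p2 ∨ p3, v
12. ¬(p1 ∨ ¬p3), v
13. ¬p1, v
14. p3, v
15. p1 ∨ ¬p3, w
16. ¬p3, w
Accessibility: uRu, uRv, vRu, vRv, vRw, wRv, wRw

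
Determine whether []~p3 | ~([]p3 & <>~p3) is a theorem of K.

Tableau for the negation ~([]~p3 | ~([]p3 & <>~p3)):
1. ~([]~p3 | ~([]p3 & <>~p3)), w0
2. ~[]~p3, w0
3. []p3 & <>~p3, w0
4. []p3, w0
5. <>~p3, w0
6. p3, w1
7. ~p3, w2
8. p3, w2
Accessibility: w0Rw1, w0Rw2
Branch closes: p3 and ~p3 both at w2.
All branches of the negation close; one closing branch shown above.

Yes, valid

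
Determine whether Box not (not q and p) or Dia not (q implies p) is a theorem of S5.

No, not valid

Tableau for the negation not (Box not (not q and p) or Dia not (q implies p)):
1. not (Box not (not q and p) or Dia not (q implies p)), 0
2. not Box not (not q and p), 0   [neg-or-rule on 1]
3. not Dia not (q implies p), 0   [neg-or-rule on 1]
4. q implies p, 0   [neg-Dia-rule on 3 via 0R0]
5. p, 0   [implies-rule on 4 (branches; this branch)]
6. not q and p, 1   [neg-Box-rule on 2: fresh world 1, 0R1]
7. not q, 1   [and-rule on 6]
8. p, 1   [and-rule on 6]
9. q implies p, 1   [neg-Dia-rule on 3 via 0R1]
Accessibility: 0R0, 0R1, 1R0, 1R1
The negation has an open branch (countermodel exists).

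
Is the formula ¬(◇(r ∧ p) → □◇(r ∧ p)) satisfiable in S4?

1. ¬(◇(r ∧ p) → □◇(r ∧ p)), u
2. ◇(r ∧ p), u   [¬→-rule on 1]
3. ¬□◇(r ∧ p), u   [¬→-rule on 1]
4. r ∧ p, v   [◇-rule on 2: fresh world v, uRv]
5. r, v   [∧-rule on 4]
6. p, v   [∧-rule on 4]
7. ¬◇(r ∧ p), w   [¬□-rule on 3: fresh world w, uRw]
8. ¬(r ∧ p), w   [¬◇-rule on 7 via wRw]
9. ¬p, w   [¬∧-rule on 8 (branches; this branch)]
Accessibility: uRu, uRv, uRw, vRv, wRw

Yes, satisfiable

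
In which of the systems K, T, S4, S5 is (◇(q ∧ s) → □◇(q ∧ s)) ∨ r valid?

S5

S4-tableau for the negation ¬((◇(q ∧ s) → □◇(q ∧ s)) ∨ r):
1. ¬((◇(q ∧ s) → □◇(q ∧ s)) ∨ r), w0
2. ¬(◇(q ∧ s) → □◇(q ∧ s)), w0   [¬∨-rule on 1]
3. ¬r, w0   [¬∨-rule on 1]
4. ◇(q ∧ s), w0   [¬→-rule on 2]
5. ¬□◇(q ∧ s), w0   [¬→-rule on 2]
6. q ∧ s, w1   [◇-rule on 4: fresh world w1, w0Rw1]
7. q, w1   [∧-rule on 6]
8. s, w1   [∧-rule on 6]
9. ¬◇(q ∧ s), w2   [¬□-rule on 5: fresh world w2, w0Rw2]
10. ¬(q ∧ s), w2   [¬◇-rule on 9 via w2Rw2]
11. ¬s, w2   [¬∧-rule on 10 (branches; this branch)]
Accessibility: w0Rw0, w0Rw1, w0Rw2, w1Rw1, w2Rw2
Complete open branch: countermodel on an S4-frame, so not valid in S4, nor in K, T (the same frame is also a K-frame and a T-frame).
S5-tableau for the negation ¬((◇(q ∧ s) → □◇(q ∧ s)) ∨ r):
1. ¬((◇(q ∧ s) → □◇(q ∧ s)) ∨ r), w0
2. ¬(◇(q ∧ s) → □◇(q ∧ s)), w0   [¬∨-rule on 1]
3. ¬r, w0   [¬∨-rule on 1]
4. ◇(q ∧ s), w0   [¬→-rule on 2]
5. ¬□◇(q ∧ s), w0   [¬→-rule on 2]
6. q ∧ s, w1   [◇-rule on 4: fresh world w1, w0Rw1]
7. q, w1   [∧-rule on 6]
8. s, w1   [∧-rule on 6]
9. ¬◇(q ∧ s), w2   [¬□-rule on 5: fresh world w2, w0Rw2]
10. ¬(q ∧ s), w0   [¬◇-rule on 9 via w2Rw0]
11. ¬(q ∧ s), w1   [¬◇-rule on 9 via w2Rw1]
12. ¬(q ∧ s), w2   [¬◇-rule on 9 via w2Rw2]
13. ¬s, w0   [¬∧-rule on 10 (branches; this branch)]
14. ¬s, w1   [¬∧-rule on 11 (branches; this branch)]
Accessibility: w0Rw0, w0Rw1, w0Rw2, w1Rw0, w1Rw1, w1Rw2, w2Rw0, w2Rw1, w2Rw2
Branch closes: s and ¬s both at w1.
Every branch closes (one shown): valid in S5.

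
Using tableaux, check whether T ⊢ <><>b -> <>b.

Not valid

Tableau for the negation ~(<><>b -> <>b):
1. ~(<><>b -> <>b), w0
2. <><>b, w0   [~->-rule on 1]
3. ~<>b, w0   [~->-rule on 1]
4. ~b, w0   [~<>-rule on 3 via w0Rw0]
5. <>b, w1   [<>-rule on 2: fresh world w1, w0Rw1]
6. ~b, w1   [~<>-rule on 3 via w0Rw1]
7. b, w2   [<>-rule on 5: fresh world w2, w1Rw2]
Accessibility: w0Rw0, w0Rw1, w1Rw1, w1Rw2, w2Rw2
The negation has an open branch (countermodel exists).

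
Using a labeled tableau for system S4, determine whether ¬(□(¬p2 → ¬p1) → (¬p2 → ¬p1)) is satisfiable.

1. ¬(□(¬p2 → ¬p1) → (¬p2 → ¬p1)), u
2. □(¬p2 → ¬p1), u
3. ¬(¬p2 → ¬p1), u
4. ¬p2, u
5. p1, u
6. ¬p2 → ¬p1, u
7. ¬p1, u
Accessibility: uRu
Branch closes: p1 and ¬p1 both at u.
All branches of the tableau close; one closing branch shown above.

No, unsatisfiable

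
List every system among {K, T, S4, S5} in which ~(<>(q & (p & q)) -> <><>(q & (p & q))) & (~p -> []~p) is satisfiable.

K

T-tableau for the formula:
1. ~(<>(q & (p & q)) -> <><>(q & (p & q))) & (~p -> []~p), u
2. ~(<>(q & (p & q)) -> <><>(q & (p & q))), u   [&-rule on 1]
3. ~p -> []~p, u   [&-rule on 1]
4. <>(q & (p & q)), u   [~->-rule on 2]
5. ~<><>(q & (p & q)), u   [~->-rule on 2]
6. ~<>(q & (p & q)), u   [~<>-rule on 5 via uRu]
7. ~(q & (p & q)), u   [~<>-rule on 6 via uRu]
8. []~p, u   [->-rule on 3 (branches; this branch)]
9. ~p, u   [[]-rule on 8 via uRu]
10. ~(p & q), u   [~&-rule on 7 (branches; this branch)]
11. ~q, u   [~&-rule on 10 (branches; this branch)]
12. q & (p & q), v   [<>-rule on 4: fresh world v, uRv]
13. q, v   [&-rule on 12]
14. p & q, v   [&-rule on 12]
15. p, v   [&-rule on 14]
16. ~<>(q & (p & q)), v   [~<>-rule on 5 via uRv]
17. ~(q & (p & q)), v   [~<>-rule on 6 via uRv]
18. ~p, v   [[]-rule on 8 via uRv]
Accessibility: uRu, uRv, vRv
Branch closes: p and ~p both at v.
Every branch closes (one shown): unsatisfiable in T, hence also in S4, S5 (every S4/S5-frame is a T-frame).
K-tableau for the formula:
1. ~(<>(q & (p & q)) -> <><>(q & (p & q))) & (~p -> []~p), u
2. ~(<>(q & (p & q)) -> <><>(q & (p & q))), u   [&-rule on 1]
3. ~p -> []~p, u   [&-rule on 1]
4. <>(q & (p & q)), u   [~->-rule on 2]
5. ~<><>(q & (p & q)), u   [~->-rule on 2]
6. p, u   [->-rule on 3 (branches; this branch)]
7. q & (p & q), v   [<>-rule on 4: fresh world v, uRv]
8. q, v   [&-rule on 7]
9. p & q, v   [&-rule on 7]
10. p, v   [&-rule on 9]
11. ~<>(q & (p & q)), v   [~<>-rule on 5 via uRv]
Accessibility: uRv
Complete open branch: satisfiable in K.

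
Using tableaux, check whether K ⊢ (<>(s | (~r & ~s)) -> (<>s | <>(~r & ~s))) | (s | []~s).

Yes, valid

Tableau for the negation ~((<>(s | (~r & ~s)) -> (<>s | <>(~r & ~s))) | (s | []~s)):
1. ~((<>(s | (~r & ~s)) -> (<>s | <>(~r & ~s))) | (s | []~s)), w0
2. ~(<>(s | (~r & ~s)) -> (<>s | <>(~r & ~s))), w0
3. ~(s | []~s), w0
4. <>(s | (~r & ~s)), w0
5. ~(<>s | <>(~r & ~s)), w0
6. ~s, w0
7. ~[]~s, w0
8. ~<>s, w0
9. ~<>(~r & ~s), w0
10. s | (~r & ~s), w1
11. ~s, w1
12. ~(~r & ~s), w1
13. ~r & ~s, w1
14. ~r, w1
15. s, w1
Accessibility: w0Rw1
Branch closes: s and ~s both at w1.
Every branch of the negation's tableau closes; the branch above is one of them.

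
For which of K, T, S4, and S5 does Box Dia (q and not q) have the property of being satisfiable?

K

K-tableau for the formula:
1. Box Dia (q and not q), u
Complete open branch: satisfiable in K.
T-tableau for the formula:
1. Box Dia (q and not q), u
2. Dia (q and not q), u   [Box-rule on 1 via uRu]
3. q and not q, v   [Dia-rule on 2: fresh world v, uRv]
4. q, v   [and-rule on 3]
5. not q, v   [and-rule on 3]
Accessibility: uRu, uRv, vRv
Branch closes: q and not q both at v.
Every branch closes (one shown): unsatisfiable in T, hence also in S4, S5 (every S4/S5-frame is a T-frame).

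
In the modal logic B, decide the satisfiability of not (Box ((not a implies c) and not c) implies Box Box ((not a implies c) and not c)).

Satisfiable

1. not (Box ((not a implies c) and not c) implies Box Box ((not a implies c) and not c)), u
2. Box ((not a implies c) and not c), u
3. not Box Box ((not a implies c) and not c), u
4. (not a implies c) and not c, u
5. not a implies c, u
6. not c, u
7. a, u
8. not Box ((not a implies c) and not c), v
9. (not a implies c) and not c, v
10. not a implies c, v
11. not c, v
12. a, v
13. not ((not a implies c) and not c), w
14. c, w
Accessibility: uRu, uRv, vRu, vRv, vRw, wRv, wRw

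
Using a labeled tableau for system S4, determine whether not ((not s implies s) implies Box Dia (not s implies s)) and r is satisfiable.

Satisfiable (open branch found)

1. not ((not s implies s) implies Box Dia (not s implies s)) and r, w0
2. not ((not s implies s) implies Box Dia (not s implies s)), w0   [and-rule on 1]
3. r, w0   [and-rule on 1]
4. not s implies s, w0   [neg-implies-rule on 2]
5. not Box Dia (not s implies s), w0   [neg-implies-rule on 2]
6. s, w0   [implies-rule on 4 (branches; this branch)]
7. not Dia (not s implies s), w1   [neg-Box-rule on 5: fresh world w1, w0Rw1]
8. not (not s implies s), w1   [neg-Dia-rule on 7 via w1Rw1]
9. not s, w1   [neg-implies-rule on 8]
Accessibility: w0Rw0, w0Rw1, w1Rw1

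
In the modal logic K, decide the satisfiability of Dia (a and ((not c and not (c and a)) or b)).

Satisfiable (open branch found)

1. Dia (a and ((not c and not (c and a)) or b)), 0
2. a and ((not c and not (c and a)) or b), 1
3. a, 1
4. (not c and not (c and a)) or b, 1
5. b, 1
Accessibility: 0R1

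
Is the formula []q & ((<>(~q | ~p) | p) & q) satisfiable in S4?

Satisfiable

1. []q & ((<>(~q | ~p) | p) & q), u
2. []q, u
3. (<>(~q | ~p) | p) & q, u
4. <>(~q | ~p) | p, u
5. q, u
6. p, u
Accessibility: uRu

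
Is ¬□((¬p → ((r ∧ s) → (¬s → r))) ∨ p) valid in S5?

Invalid (countermodel exists)

Tableau for the negation □((¬p → ((r ∧ s) → (¬s → r))) ∨ p):
1. □((¬p → ((r ∧ s) → (¬s → r))) ∨ p), 0
2. (¬p → ((r ∧ s) → (¬s → r))) ∨ p, 0
3. p, 0
Accessibility: 0R0
The negation has an open branch (countermodel exists).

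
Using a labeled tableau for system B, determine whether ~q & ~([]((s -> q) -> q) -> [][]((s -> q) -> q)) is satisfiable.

Satisfiable

1. ~q & ~([]((s -> q) -> q) -> [][]((s -> q) -> q)), u
2. ~q, u
3. ~([]((s -> q) -> q) -> [][]((s -> q) -> q)), u
4. []((s -> q) -> q), u
5. ~[][]((s -> q) -> q), u
6. (s -> q) -> q, u
7. ~(s -> q), u
8. s, u
9. ~[]((s -> q) -> q), v
10. (s -> q) -> q, v
11. q, v
12. ~((s -> q) -> q), w
13. s -> q, w
14. ~q, w
15. ~s, w
Accessibility: uRu, uRv, vRu, vRv, vRw, wRv, wRw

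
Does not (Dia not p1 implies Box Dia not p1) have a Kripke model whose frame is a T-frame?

Yes, satisfiable

1. not (Dia not p1 implies Box Dia not p1), u
2. Dia not p1, u   [neg-implies-rule on 1]
3. not Box Dia not p1, u   [neg-implies-rule on 1]
4. not p1, v   [Dia-rule on 2: fresh world v, uRv]
5. not Dia not p1, w   [neg-Box-rule on 3: fresh world w, uRw]
6. p1, w   [neg-Dia-rule on 5 via wRw]
Accessibility: uRu, uRv, uRw, vRv, wRw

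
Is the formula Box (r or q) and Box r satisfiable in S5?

Satisfiable

1. Box (r or q) and Box r, w0
2. Box (r or q), w0
3. Box r, w0
4. r or q, w0
5. r, w0
6. q, w0
Accessibility: w0Rw0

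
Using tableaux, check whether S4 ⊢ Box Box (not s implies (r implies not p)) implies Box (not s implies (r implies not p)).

Tableau for the negation not (Box Box (not s implies (r implies not p)) implies Box (not s implies (r implies not p))):
1. not (Box Box (not s implies (r implies not p)) implies Box (not s implies (r implies not p))), w0
2. Box Box (not s implies (r implies not p)), w0   [neg-implies-rule on 1]
3. not Box (not s implies (r implies not p)), w0   [neg-implies-rule on 1]
4. Box (not s implies (r implies not p)), w0   [Box-rule on 2 via w0Rw0]
5. not s implies (r implies not p), w0   [Box-rule on 4 via w0Rw0]
6. r implies not p, w0   [implies-rule on 5 (branches; this branch)]
7. not p, w0   [implies-rule on 6 (branches; this branch)]
8. not (not s implies (r implies not p)), w1   [neg-Box-rule on 3: fresh world w1, w0Rw1]
9. not s, w1   [neg-implies-rule on 8]
10. not (r implies not p), w1   [neg-implies-rule on 8]
11. r, w1   [neg-implies-rule on 10]
12. p, w1   [neg-implies-rule on 10]
13. Box (not s implies (r implies not p)), w1   [Box-rule on 2 via w0Rw1]
14. not s implies (r implies not p), w1   [Box-rule on 4 via w0Rw1]
15. r implies not p, w1   [implies-rule on 14 (branches; this branch)]
16. not p, w1   [implies-rule on 15 (branches; this branch)]
Accessibility: w0Rw0, w0Rw1, w1Rw1
Branch closes: p and not p both at w1.
All branches of the negation close; one closing branch shown above.

Valid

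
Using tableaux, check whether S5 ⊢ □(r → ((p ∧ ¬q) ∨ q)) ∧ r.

Tableau for the negation ¬(□(r → ((p ∧ ¬q) ∨ q)) ∧ r):
1. ¬(□(r → ((p ∧ ¬q) ∨ q)) ∧ r), 0
2. ¬r, 0
Accessibility: 0R0
The negation has an open branch (countermodel exists).

Invalid (countermodel exists)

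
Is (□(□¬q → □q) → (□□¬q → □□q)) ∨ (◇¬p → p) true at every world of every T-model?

Valid

Tableau for the negation ¬((□(□¬q → □q) → (□□¬q → □□q)) ∨ (◇¬p → p)):
1. ¬((□(□¬q → □q) → (□□¬q → □□q)) ∨ (◇¬p → p)), u
2. ¬(□(□¬q → □q) → (□□¬q → □□q)), u   [¬∨-rule on 1]
3. ¬(◇¬p → p), u   [¬∨-rule on 1]
4. □(□¬q → □q), u   [¬→-rule on 2]
5. ¬(□□¬q → □□q), u   [¬→-rule on 2]
6. ◇¬p, u   [¬→-rule on 3]
7. ¬p, u   [¬→-rule on 3]
8. □□¬q, u   [¬→-rule on 5]
9. ¬□□q, u   [¬→-rule on 5]
10. □¬q → □q, u   [□-rule on 4 via uRu]
11. □¬q, u   [□-rule on 8 via uRu]
12. ¬q, u   [□-rule on 11 via uRu]
13. ¬□¬q, u   [→-rule on 10 (branches; this branch)]
14. ¬p, v   [◇-rule on 6: fresh world v, uRv]
15. □¬q → □q, v   [□-rule on 4 via uRv]
16. □¬q, v   [□-rule on 8 via uRv]
17. ¬q, v   [□-rule on 11 via uRv]
18. ¬□¬q, v   [→-rule on 15 (branches; this branch)]
19. ¬□q, w   [¬□-rule on 9: fresh world w, uRw]
20. □¬q → □q, w   [□-rule on 4 via uRw]
21. □¬q, w   [□-rule on 8 via uRw]
22. ¬q, w   [□-rule on 11 via uRw]
23. ¬□¬q, w   [→-rule on 20 (branches; this branch)]
24. q, x   [¬□-rule on 13: fresh world x, uRx]
25. □¬q → □q, x   [□-rule on 4 via uRx]
26. □¬q, x   [□-rule on 8 via uRx]
27. ¬q, x   [□-rule on 11 via uRx]
Accessibility: uRu, uRv, uRw, uRx, vRv, wRw, xRx
Branch closes: q and ¬q both at x.
Every branch of the negation's tableau closes; the branch above is one of them.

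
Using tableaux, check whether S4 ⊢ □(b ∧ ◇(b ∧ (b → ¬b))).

Invalid (countermodel exists)

Tableau for the negation ¬□(b ∧ ◇(b ∧ (b → ¬b))):
1. ¬□(b ∧ ◇(b ∧ (b → ¬b))), w0
2. ¬(b ∧ ◇(b ∧ (b → ¬b))), w1
3. ¬◇(b ∧ (b → ¬b)), w1
4. ¬(b ∧ (b → ¬b)), w1
5. ¬(b → ¬b), w1
6. b, w1
Accessibility: w0Rw0, w0Rw1, w1Rw1
The negation has an open branch (countermodel exists).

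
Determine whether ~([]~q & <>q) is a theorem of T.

Tableau for the negation []~q & <>q:
1. []~q & <>q, w0
2. []~q, w0
3. <>q, w0
4. ~q, w0
5. q, w1
6. ~q, w1
Accessibility: w0Rw0, w0Rw1, w1Rw1
Branch closes: q and ~q both at w1.
Every branch of the negation's tableau closes; the branch above is one of them.

Valid in T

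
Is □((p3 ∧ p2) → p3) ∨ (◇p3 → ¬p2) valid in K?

Valid

Tableau for the negation ¬(□((p3 ∧ p2) → p3) ∨ (◇p3 → ¬p2)):
1. ¬(□((p3 ∧ p2) → p3) ∨ (◇p3 → ¬p2)), u
2. ¬□((p3 ∧ p2) → p3), u
3. ¬(◇p3 → ¬p2), u
4. ◇p3, u
5. p2, u
6. ¬((p3 ∧ p2) → p3), v
7. p3 ∧ p2, v
8. ¬p3, v
9. p3, v
10. p2, v
Accessibility: uRv
Branch closes: p3 and ¬p3 both at v.
All branches of the negation close; one closing branch shown above.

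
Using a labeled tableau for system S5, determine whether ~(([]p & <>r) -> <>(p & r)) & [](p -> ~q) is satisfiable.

Unsatisfiable (every branch closes)

1. ~(([]p & <>r) -> <>(p & r)) & [](p -> ~q), 0
2. ~(([]p & <>r) -> <>(p & r)), 0   [&-rule on 1]
3. [](p -> ~q), 0   [&-rule on 1]
4. []p & <>r, 0   [~->-rule on 2]
5. ~<>(p & r), 0   [~->-rule on 2]
6. []p, 0   [&-rule on 4]
7. <>r, 0   [&-rule on 4]
8. p -> ~q, 0   [[]-rule on 3 via 0R0]
9. ~(p & r), 0   [~<>-rule on 5 via 0R0]
10. p, 0   [[]-rule on 6 via 0R0]
11. ~q, 0   [->-rule on 8 (branches; this branch)]
12. ~r, 0   [~&-rule on 9 (branches; this branch)]
13. r, 1   [<>-rule on 7: fresh world 1, 0R1]
14. p -> ~q, 1   [[]-rule on 3 via 0R1]
15. ~(p & r), 1   [~<>-rule on 5 via 0R1]
16. p, 1   [[]-rule on 6 via 0R1]
17. ~q, 1   [->-rule on 14 (branches; this branch)]
18. ~r, 1   [~&-rule on 15 (branches; this branch)]
Accessibility: 0R0, 0R1, 1R0, 1R1
Branch closes: r and ~r both at 1.
(One branch shown.) All branches close.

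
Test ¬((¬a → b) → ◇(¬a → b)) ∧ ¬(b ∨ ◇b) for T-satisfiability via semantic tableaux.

Unsatisfiable

1. ¬((¬a → b) → ◇(¬a → b)) ∧ ¬(b ∨ ◇b), w0
2. ¬((¬a → b) → ◇(¬a → b)), w0   [∧-rule on 1]
3. ¬(b ∨ ◇b), w0   [∧-rule on 1]
4. ¬a → b, w0   [¬→-rule on 2]
5. ¬◇(¬a → b), w0   [¬→-rule on 2]
6. ¬b, w0   [¬∨-rule on 3]
7. ¬◇b, w0   [¬∨-rule on 3]
8. ¬(¬a → b), w0   [¬◇-rule on 5 via w0Rw0]
9. ¬a, w0   [¬→-rule on 8]
10. b, w0   [→-rule on 4 (branches; this branch)]
Accessibility: w0Rw0
Branch closes: b and ¬b both at w0.
All branches of the tableau close; one closing branch shown above.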